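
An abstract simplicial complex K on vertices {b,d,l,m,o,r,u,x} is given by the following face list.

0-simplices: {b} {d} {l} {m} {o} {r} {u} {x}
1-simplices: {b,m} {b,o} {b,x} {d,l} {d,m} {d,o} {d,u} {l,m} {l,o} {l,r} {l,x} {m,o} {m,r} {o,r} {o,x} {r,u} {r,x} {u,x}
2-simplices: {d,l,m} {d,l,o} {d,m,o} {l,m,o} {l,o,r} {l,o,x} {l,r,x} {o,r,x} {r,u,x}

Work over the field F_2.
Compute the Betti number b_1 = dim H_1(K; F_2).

b_1=4

n_0=8 n_1=18 n_2=9  [Z2]
∂1: piv[bm,bo,bx,dl,dm,du,lr] rk=7  ker:do,lm,lo,lx,mo,mr,or,ox,ru,rx,ux
∂2: piv[dlm,dlo,dmo,lor,lox,lrx,rux] rk=7  ker:lmo,orx
b_1=(18−7)−7=4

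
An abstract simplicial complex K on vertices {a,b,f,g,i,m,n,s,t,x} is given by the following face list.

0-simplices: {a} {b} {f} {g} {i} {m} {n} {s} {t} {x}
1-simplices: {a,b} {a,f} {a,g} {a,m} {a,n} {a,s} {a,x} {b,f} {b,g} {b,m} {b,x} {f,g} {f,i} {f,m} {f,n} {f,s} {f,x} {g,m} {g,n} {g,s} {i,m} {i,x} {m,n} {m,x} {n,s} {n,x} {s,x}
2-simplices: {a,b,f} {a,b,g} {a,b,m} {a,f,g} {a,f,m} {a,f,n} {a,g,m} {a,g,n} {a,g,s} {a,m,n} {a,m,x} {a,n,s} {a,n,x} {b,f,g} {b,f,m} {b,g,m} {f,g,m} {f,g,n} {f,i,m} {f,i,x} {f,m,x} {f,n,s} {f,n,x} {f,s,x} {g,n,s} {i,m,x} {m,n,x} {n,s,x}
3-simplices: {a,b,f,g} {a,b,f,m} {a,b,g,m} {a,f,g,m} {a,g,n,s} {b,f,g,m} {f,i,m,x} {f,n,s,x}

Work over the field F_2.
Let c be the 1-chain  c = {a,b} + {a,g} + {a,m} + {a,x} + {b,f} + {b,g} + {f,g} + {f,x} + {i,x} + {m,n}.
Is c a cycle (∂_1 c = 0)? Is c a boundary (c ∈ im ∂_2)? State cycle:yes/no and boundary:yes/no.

cycle:no boundary:no

n_0=10 n_1=27 n_2=28 n_3=8  [Z2]
∂1: piv[ab,af,ag,am,an,as,ax,fi] rk=8  ker:bf,bg,bm,bx,fg,fm,fn,fs,fx,gm,gn,gs,im,ix,mn,mx,ns,nx,sx
∂2: piv[abf,abg,abm,afg,afm,afn,agm,agn,ags,amn,amx,ans,anx,fim,fix,fmx,fns,fsx] rk=18  ker:bfg,bfm,bgm,fgm,fgn,fnx,gns,imx,mnx,nsx
∂3: piv[abfg,abfm,abgm,afgm,agns,fimx,fnsx] rk=7  ker:bfgm
∂1c = {b} + {f} + {g} + {i} + {n} + {x}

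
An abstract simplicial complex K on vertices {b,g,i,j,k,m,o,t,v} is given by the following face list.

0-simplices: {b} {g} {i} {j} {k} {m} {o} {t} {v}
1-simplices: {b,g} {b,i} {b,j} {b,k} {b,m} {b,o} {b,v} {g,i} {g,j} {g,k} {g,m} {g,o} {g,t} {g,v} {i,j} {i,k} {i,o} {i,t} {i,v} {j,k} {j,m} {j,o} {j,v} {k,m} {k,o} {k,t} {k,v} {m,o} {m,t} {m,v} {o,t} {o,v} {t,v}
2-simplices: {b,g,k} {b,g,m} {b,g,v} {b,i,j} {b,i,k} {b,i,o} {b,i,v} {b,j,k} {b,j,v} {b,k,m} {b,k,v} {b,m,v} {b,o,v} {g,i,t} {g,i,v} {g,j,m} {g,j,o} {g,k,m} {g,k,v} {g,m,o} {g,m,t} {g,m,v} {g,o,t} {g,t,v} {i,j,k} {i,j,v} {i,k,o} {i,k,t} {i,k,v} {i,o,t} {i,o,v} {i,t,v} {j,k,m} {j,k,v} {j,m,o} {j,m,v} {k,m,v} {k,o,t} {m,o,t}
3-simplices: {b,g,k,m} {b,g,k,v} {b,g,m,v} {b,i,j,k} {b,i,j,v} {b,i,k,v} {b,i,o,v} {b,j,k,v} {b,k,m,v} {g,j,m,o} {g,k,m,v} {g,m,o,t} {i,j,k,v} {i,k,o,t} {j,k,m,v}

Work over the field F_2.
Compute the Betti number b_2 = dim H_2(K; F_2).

b_2=1

n_0=9 n_1=33 n_2=39 n_3=15  [Z2]
∂1: piv[bg,bi,bj,bk,bm,bo,bv,gt] rk=8  ker:gi,gj,gk,gm,go,gv,ij,ik,io,it,iv,jk,jm,jo,jv,km,ko,kt,kv,mo,mt,mv,ot,ov,tv
∂2: piv[bgk,bgm,bgv,bij,bik,bio,biv,bjk,bjv,bkm,bkv,bmv,bov,git,giv,gjm,gjo,gmo,gmt,got,gtv,iko,ikt,iot,jkm] rk=25  ker:gkm,gkv,gmv,ijk,ijv,ikv,iov,itv,jkv,jmo,jmv,kmv,kot,mot
∂3: piv[bgkm,bgkv,bgmv,bijk,bijv,bikv,biov,bjkv,bkmv,gjmo,gmot,ikot,jkmv] rk=13  ker:gkmv,ijkv
b_2=(39−25)−13=1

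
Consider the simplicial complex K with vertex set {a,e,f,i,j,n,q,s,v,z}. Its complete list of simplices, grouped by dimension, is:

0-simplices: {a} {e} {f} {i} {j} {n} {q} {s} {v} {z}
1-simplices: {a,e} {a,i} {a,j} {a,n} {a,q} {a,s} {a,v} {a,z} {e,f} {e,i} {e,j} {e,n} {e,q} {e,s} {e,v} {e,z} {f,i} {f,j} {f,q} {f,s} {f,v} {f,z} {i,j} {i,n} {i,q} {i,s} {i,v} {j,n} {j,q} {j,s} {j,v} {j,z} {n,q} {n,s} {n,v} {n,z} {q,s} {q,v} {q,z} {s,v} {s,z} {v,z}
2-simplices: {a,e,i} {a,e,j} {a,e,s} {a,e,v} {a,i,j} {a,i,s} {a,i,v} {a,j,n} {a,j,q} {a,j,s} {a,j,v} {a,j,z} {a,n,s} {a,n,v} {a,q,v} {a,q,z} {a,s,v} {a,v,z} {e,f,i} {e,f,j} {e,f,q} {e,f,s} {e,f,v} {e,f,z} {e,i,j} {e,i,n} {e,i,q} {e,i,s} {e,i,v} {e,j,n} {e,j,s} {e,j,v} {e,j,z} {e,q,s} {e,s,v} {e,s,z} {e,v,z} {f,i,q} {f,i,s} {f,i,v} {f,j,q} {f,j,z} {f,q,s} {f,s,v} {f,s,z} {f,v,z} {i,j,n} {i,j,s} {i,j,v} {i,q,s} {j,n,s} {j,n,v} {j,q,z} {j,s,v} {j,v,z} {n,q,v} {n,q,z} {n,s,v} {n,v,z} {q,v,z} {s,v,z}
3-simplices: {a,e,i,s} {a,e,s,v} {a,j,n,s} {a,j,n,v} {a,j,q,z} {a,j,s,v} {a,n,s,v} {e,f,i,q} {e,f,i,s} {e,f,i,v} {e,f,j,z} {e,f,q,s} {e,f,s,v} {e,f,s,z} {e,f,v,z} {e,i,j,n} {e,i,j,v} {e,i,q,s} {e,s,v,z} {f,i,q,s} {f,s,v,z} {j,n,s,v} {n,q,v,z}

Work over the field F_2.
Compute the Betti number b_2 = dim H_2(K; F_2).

n_0=10 n_1=42 n_2=61 n_3=23  [Z2]
∂1: piv[ae,ai,aj,an,aq,as,av,az,ef] rk=9  ker:ei,ej,en,eq,es,ev,ez,fi,fj,fq,fs,fv,fz,ij,in,iq,is,iv,jn,jq,js,jv,jz,nq,ns,nv,nz,qs,qv,qz,sv,sz,vz
∂2: piv[aei,aej,aes,aev,aij,ais,aiv,ajn,ajq,ajs,ajv,ajz,ans,anv,aqv,aqz,asv,avz,efi,efj,efq,efs,efv,efz,ein,eiq,ejn,ejz,eqs,esz,fjq,nqv,nqz] rk=33  ker:eij,eis,eiv,ejs,ejv,esv,evz,fiq,fis,fiv,fjz,fqs,fsv,fsz,fvz,ijn,ijs,ijv,iqs,jns,jnv,jqz,jsv,jvz,nsv,nvz,qvz,svz
∂3: piv[aeis,aesv,ajns,ajnv,ajqz,ajsv,ansv,efiq,efis,efiv,efjz,efqs,efsv,efsz,efvz,eijn,eijv,eiqs,esvz,nqvz] rk=20  ker:fiqs,fsvz,jnsv
b_2=(61−33)−20=8

b_2=8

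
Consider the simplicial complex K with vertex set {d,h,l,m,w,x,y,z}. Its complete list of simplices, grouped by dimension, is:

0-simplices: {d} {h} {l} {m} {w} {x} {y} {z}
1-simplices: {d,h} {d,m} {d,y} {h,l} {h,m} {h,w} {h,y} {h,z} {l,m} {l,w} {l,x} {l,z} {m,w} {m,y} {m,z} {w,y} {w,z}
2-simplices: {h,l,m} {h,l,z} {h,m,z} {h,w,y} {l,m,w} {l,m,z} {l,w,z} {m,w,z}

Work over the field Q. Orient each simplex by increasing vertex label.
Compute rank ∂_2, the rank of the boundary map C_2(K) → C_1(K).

rank∂_2=6

n_0=8 n_1=17 n_2=8  [Q]
∂1: piv[dh,dm,dy,hl,hw,hz,lx] rk=7  ker:hm,hy,lm,lw,lz,mw,my,mz,wy,wz
∂2: piv[hlm,hlz,hmz,hwy,lmw,lwz] rk=6  ker:lmz,mwz
rk∂_2=6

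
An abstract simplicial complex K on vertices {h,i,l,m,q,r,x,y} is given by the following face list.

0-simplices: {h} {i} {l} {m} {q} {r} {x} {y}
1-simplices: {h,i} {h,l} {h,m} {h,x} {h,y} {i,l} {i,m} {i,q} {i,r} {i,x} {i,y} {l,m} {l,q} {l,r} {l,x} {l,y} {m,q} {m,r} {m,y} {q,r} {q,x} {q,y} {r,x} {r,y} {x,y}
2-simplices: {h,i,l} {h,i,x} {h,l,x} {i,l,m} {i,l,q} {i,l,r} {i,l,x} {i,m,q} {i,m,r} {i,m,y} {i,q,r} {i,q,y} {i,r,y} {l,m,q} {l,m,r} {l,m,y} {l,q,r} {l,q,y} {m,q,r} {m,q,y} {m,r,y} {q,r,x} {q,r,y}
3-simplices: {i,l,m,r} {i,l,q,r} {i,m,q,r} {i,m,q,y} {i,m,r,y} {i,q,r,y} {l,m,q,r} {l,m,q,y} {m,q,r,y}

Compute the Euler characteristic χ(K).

χ(K)=-3

n_0=8 n_1=25 n_2=23 n_3=9
χ=+8−25+23−9=-3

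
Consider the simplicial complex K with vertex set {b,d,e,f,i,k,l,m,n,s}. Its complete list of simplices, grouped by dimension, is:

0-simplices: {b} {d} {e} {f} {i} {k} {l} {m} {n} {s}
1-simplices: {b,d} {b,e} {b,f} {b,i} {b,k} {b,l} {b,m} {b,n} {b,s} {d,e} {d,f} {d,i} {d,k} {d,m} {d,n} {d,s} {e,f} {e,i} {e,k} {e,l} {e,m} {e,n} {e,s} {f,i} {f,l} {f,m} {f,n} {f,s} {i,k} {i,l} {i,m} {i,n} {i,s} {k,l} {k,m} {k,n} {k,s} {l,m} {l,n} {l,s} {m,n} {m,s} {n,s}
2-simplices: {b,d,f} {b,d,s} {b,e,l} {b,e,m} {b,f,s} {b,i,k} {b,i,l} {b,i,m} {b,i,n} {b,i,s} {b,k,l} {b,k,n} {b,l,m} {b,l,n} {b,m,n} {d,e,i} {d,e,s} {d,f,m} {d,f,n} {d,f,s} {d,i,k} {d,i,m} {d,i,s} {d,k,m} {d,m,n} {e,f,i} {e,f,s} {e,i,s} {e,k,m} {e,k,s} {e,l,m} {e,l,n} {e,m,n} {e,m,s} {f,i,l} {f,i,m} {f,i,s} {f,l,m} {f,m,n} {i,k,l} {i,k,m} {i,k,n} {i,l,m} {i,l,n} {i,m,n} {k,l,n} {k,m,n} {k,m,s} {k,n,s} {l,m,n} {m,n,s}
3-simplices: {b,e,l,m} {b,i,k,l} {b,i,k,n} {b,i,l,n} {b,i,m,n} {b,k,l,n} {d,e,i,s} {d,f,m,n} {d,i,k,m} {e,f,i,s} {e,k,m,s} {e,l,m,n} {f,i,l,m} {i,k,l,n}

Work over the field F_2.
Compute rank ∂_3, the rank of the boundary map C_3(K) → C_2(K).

rank∂_3=13

n_0=10 n_1=43 n_2=51 n_3=14  [Z2]
∂1: piv[bd,be,bf,bi,bk,bl,bm,bn,bs] rk=9  ker:de,df,di,dk,dm,dn,ds,ef,ei,ek,el,em,en,es,fi,fl,fm,fn,fs,ik,il,im,in,is,kl,km,kn,ks,lm,ln,ls,mn,ms,ns
∂2: piv[bdf,bds,bel,bem,bfs,bik,bil,bim,bin,bis,bkl,bkn,blm,bln,bmn,dei,des,dfm,dfn,dik,dim,dis,dkm,dmn,efi,efs,ekm,eks,eln,ems,fil,kns] rk=32  ker:dfs,eis,elm,emn,fim,fis,flm,fmn,ikl,ikm,ikn,ilm,iln,imn,kln,kmn,kms,lmn,mns
∂3: piv[belm,bikl,bikn,biln,bimn,bkln,deis,dfmn,dikm,efis,ekms,elmn,film] rk=13  ker:ikln
rk∂_3=13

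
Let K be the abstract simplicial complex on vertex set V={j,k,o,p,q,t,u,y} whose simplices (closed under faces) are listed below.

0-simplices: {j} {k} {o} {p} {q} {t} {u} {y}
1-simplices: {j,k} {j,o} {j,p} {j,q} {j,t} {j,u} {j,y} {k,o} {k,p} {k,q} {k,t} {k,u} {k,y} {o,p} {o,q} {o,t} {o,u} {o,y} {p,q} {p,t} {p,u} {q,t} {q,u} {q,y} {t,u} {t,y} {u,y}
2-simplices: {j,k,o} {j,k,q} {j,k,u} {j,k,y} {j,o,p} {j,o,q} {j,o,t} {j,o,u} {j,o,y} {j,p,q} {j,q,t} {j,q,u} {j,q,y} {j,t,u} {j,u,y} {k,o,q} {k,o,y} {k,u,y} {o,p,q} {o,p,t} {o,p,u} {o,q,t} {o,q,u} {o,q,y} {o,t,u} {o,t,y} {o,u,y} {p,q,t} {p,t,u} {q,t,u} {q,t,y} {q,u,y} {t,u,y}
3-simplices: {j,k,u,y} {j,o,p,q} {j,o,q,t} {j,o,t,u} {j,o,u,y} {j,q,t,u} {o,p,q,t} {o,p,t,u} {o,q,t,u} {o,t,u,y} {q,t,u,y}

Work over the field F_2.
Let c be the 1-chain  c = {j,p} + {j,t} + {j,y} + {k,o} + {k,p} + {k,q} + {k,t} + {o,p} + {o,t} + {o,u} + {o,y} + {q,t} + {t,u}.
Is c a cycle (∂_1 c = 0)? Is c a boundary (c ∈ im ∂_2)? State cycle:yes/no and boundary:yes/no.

cycle:no boundary:no

n_0=8 n_1=27 n_2=33 n_3=11  [Z2]
∂1: piv[jk,jo,jp,jq,jt,ju,jy] rk=7  ker:ko,kp,kq,kt,ku,ky,op,oq,ot,ou,oy,pq,pt,pu,qt,qu,qy,tu,ty,uy
∂2: piv[jko,jkq,jku,jky,jop,joq,jot,jou,joy,jpq,jqt,jqu,jqy,jtu,juy,opt,opu,oty] rk=18  ker:koq,koy,kuy,opq,oqt,oqu,oqy,otu,ouy,pqt,ptu,qtu,qty,quy,tuy
∂3: piv[jkuy,jopq,joqt,jotu,jouy,jqtu,opqt,optu,oqtu,otuy,qtuy] rk=11
∂1c = {j} + {o} + {p} + {t}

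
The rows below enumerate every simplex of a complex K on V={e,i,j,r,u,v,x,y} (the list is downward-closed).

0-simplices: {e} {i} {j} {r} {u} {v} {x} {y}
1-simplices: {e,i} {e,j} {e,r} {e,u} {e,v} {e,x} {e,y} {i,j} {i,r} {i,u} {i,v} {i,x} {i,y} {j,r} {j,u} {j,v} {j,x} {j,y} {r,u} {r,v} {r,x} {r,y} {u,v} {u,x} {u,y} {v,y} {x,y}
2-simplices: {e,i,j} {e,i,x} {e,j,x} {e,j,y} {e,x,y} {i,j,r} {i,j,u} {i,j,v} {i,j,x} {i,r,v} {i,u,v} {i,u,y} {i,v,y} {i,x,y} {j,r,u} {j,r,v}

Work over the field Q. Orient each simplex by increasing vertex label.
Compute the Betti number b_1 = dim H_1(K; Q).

b_1=6

n_0=8 n_1=27 n_2=16  [Q]
∂1: piv[ei,ej,er,eu,ev,ex,ey] rk=7  ker:ij,ir,iu,iv,ix,iy,jr,ju,jv,jx,jy,ru,rv,rx,ry,uv,ux,uy,vy,xy
∂2: piv[eij,eix,ejx,ejy,exy,ijr,iju,ijv,irv,iuv,iuy,ivy,ixy,jru] rk=14  ker:ijx,jrv
b_1=(27−7)−14=6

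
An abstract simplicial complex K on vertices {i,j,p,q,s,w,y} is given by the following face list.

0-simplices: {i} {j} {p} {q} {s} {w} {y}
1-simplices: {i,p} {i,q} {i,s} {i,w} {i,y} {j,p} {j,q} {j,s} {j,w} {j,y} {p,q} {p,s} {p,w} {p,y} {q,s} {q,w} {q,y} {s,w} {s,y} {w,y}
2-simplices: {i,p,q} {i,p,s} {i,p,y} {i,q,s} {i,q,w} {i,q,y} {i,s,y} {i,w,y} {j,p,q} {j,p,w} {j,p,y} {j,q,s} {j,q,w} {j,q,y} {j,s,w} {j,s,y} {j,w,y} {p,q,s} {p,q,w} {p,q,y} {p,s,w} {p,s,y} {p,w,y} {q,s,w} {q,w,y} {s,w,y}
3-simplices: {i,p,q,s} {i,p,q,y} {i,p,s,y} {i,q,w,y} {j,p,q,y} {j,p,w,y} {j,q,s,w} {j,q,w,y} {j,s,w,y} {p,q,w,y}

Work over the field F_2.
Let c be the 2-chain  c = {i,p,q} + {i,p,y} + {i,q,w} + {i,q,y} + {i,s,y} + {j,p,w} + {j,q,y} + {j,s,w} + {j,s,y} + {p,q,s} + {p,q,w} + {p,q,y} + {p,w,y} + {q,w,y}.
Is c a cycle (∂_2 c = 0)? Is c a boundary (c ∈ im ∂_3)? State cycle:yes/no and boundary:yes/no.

n_0=7 n_1=20 n_2=26 n_3=10  [Z2]
∂1: piv[ip,iq,is,iw,iy,jp] rk=6  ker:jq,js,jw,jy,pq,ps,pw,py,qs,qw,qy,sw,sy,wy
∂2: piv[ipq,ips,ipy,iqs,iqw,iqy,isy,iwy,jpq,jpw,jpy,jqs,jqw,jsw] rk=14  ker:jqy,jsy,jwy,pqs,pqw,pqy,psw,psy,pwy,qsw,qwy,swy
∂3: piv[ipqs,ipqy,ipsy,iqwy,jpqy,jpwy,jqsw,jqwy,jswy,pqwy] rk=10
∂2c = {i,q} + {i,s} + {i,w} + {i,y} + {j,p} + {j,q} + {p,s} + {p,w} + {p,y} + {q,s} + {q,w} + {s,w}

cycle:no boundary:no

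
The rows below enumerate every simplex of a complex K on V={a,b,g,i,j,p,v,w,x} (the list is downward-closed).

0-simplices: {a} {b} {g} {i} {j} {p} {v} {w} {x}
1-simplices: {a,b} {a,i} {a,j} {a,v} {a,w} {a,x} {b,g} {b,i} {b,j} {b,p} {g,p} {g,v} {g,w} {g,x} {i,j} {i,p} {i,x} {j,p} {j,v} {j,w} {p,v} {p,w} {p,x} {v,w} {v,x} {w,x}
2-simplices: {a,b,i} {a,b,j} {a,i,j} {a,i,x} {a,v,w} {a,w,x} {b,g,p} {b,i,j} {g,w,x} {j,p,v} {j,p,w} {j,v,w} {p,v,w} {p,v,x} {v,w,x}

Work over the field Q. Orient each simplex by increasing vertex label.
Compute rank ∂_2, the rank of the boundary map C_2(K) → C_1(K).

n_0=9 n_1=26 n_2=15  [Q]
∂1: piv[ab,ai,aj,av,aw,ax,bg,bp] rk=8  ker:bi,bj,gp,gv,gw,gx,ij,ip,ix,jp,jv,jw,pv,pw,px,vw,vx,wx
∂2: piv[abi,abj,aij,aix,avw,awx,bgp,gwx,jpv,jpw,jvw,pvx,vwx] rk=13  ker:bij,pvw
rk∂_2=13

rank∂_2=13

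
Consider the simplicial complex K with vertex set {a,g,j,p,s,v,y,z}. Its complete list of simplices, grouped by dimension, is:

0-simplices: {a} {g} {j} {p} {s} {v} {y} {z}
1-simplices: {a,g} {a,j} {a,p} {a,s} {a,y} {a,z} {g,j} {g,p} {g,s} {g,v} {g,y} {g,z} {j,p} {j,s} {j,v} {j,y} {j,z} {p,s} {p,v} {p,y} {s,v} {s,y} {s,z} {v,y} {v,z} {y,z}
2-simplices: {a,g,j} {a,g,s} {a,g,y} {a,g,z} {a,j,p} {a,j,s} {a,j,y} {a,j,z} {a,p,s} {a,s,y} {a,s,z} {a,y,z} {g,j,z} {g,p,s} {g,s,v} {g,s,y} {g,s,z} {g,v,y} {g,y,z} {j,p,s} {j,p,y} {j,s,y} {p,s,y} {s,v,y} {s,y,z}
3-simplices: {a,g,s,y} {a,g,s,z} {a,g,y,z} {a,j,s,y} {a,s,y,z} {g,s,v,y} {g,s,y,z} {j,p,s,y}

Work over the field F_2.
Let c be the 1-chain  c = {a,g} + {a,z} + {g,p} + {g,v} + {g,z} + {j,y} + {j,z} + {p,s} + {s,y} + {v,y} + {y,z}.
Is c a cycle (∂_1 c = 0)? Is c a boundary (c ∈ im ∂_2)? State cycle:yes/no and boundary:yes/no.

cycle:yes boundary:yes

n_0=8 n_1=26 n_2=25 n_3=8  [Z2]
∂1: piv[ag,aj,ap,as,ay,az,gv] rk=7  ker:gj,gp,gs,gy,gz,jp,js,jv,jy,jz,ps,pv,py,sv,sy,sz,vy,vz,yz
∂2: piv[agj,ags,agy,agz,ajp,ajs,ajy,ajz,aps,asy,asz,ayz,gps,gsv,gvy,jpy] rk=16  ker:gjz,gsy,gsz,gyz,jps,jsy,psy,svy,syz
∂3: piv[agsy,agsz,agyz,ajsy,asyz,gsvy,jpsy] rk=7  ker:gsyz
∂1c = 0
c vs im∂2: reduces to 0 ⇒ boundary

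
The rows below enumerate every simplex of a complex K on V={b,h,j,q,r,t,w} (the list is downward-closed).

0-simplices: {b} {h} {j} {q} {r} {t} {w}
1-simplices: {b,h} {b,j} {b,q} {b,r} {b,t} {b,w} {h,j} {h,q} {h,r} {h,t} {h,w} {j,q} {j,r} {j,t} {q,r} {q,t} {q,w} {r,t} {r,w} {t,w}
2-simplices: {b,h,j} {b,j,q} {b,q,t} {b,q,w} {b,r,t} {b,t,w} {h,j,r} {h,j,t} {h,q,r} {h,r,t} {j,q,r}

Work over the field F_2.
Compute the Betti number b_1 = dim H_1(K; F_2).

b_1=3

n_0=7 n_1=20 n_2=11  [Z2]
∂1: piv[bh,bj,bq,br,bt,bw] rk=6  ker:hj,hq,hr,ht,hw,jq,jr,jt,qr,qt,qw,rt,rw,tw
∂2: piv[bhj,bjq,bqt,bqw,brt,btw,hjr,hjt,hqr,hrt,jqr] rk=11
b_1=(20−6)−11=3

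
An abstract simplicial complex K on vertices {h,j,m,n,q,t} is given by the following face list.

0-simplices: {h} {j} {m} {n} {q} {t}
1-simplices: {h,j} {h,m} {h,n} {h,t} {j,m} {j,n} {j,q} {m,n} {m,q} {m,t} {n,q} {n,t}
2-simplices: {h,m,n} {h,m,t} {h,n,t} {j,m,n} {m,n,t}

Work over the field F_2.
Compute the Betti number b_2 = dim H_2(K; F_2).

b_2=1

n_0=6 n_1=12 n_2=5  [Z2]
∂1: piv[hj,hm,hn,ht,jq] rk=5  ker:jm,jn,mn,mq,mt,nq,nt
∂2: piv[hmn,hmt,hnt,jmn] rk=4  ker:mnt
b_2=(5−4)−0=1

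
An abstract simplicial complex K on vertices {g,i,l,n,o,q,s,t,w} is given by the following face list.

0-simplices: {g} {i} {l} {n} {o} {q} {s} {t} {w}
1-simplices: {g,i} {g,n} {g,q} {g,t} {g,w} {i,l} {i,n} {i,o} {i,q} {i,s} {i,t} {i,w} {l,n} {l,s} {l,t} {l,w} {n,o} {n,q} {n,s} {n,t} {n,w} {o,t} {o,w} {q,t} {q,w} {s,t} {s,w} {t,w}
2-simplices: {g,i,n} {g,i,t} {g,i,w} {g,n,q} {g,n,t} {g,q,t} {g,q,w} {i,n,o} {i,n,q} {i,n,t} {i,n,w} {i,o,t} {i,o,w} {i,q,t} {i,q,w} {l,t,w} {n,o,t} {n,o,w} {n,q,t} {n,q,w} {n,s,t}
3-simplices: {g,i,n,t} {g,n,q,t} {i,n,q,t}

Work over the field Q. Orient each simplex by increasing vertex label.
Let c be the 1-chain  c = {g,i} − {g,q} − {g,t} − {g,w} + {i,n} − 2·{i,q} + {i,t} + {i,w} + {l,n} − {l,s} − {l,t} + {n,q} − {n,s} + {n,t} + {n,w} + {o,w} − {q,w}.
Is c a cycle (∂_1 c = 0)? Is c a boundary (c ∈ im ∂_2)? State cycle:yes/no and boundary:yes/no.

cycle:no boundary:no

n_0=9 n_1=28 n_2=21 n_3=3  [Q]
∂1: piv[gi,gn,gq,gt,gw,il,io,is] rk=8  ker:in,iq,it,iw,ln,ls,lt,lw,no,nq,ns,nt,nw,ot,ow,qt,qw,st,sw,tw
∂2: piv[gin,git,giw,gnq,gnt,gqt,gqw,ino,inq,inw,iot,iow,ltw,nst] rk=14  ker:int,iqt,iqw,not,now,nqt,nqw
∂3: piv[gint,gnqt,inqt] rk=3
∂1c = 2·{g} + {l} − {o} − {q} − 2·{s} + {w}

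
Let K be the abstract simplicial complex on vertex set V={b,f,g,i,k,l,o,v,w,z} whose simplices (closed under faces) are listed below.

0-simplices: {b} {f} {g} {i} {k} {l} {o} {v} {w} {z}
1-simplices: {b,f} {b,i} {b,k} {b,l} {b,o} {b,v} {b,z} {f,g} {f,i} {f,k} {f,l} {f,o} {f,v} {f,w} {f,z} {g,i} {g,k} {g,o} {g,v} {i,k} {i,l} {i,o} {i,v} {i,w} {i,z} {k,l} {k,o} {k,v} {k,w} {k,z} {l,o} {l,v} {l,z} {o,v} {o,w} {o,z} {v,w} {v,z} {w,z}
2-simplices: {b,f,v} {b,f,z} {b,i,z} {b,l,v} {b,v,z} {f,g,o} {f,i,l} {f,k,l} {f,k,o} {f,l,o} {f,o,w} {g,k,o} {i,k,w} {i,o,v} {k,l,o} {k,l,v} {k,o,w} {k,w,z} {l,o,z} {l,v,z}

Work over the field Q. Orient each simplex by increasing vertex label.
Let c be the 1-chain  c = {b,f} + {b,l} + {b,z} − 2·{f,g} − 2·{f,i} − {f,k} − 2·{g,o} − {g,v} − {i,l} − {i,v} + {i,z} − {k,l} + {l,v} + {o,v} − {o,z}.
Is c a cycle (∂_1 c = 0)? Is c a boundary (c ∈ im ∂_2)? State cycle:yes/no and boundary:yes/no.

cycle:no boundary:no

n_0=10 n_1=39 n_2=20  [Q]
∂1: piv[bf,bi,bk,bl,bo,bv,bz,fg,fw] rk=9  ker:fi,fk,fl,fo,fv,fz,gi,gk,go,gv,ik,il,io,iv,iw,iz,kl,ko,kv,kw,kz,lo,lv,lz,ov,ow,oz,vw,vz,wz
∂2: piv[bfv,bfz,biz,blv,bvz,fgo,fil,fkl,fko,flo,fow,gko,ikw,iov,klv,kow,kwz,loz,lvz] rk=19  ker:klo
∂1c = −3·{b} + 6·{f} + {g} − {i} − 2·{l} − 2·{o} + {z}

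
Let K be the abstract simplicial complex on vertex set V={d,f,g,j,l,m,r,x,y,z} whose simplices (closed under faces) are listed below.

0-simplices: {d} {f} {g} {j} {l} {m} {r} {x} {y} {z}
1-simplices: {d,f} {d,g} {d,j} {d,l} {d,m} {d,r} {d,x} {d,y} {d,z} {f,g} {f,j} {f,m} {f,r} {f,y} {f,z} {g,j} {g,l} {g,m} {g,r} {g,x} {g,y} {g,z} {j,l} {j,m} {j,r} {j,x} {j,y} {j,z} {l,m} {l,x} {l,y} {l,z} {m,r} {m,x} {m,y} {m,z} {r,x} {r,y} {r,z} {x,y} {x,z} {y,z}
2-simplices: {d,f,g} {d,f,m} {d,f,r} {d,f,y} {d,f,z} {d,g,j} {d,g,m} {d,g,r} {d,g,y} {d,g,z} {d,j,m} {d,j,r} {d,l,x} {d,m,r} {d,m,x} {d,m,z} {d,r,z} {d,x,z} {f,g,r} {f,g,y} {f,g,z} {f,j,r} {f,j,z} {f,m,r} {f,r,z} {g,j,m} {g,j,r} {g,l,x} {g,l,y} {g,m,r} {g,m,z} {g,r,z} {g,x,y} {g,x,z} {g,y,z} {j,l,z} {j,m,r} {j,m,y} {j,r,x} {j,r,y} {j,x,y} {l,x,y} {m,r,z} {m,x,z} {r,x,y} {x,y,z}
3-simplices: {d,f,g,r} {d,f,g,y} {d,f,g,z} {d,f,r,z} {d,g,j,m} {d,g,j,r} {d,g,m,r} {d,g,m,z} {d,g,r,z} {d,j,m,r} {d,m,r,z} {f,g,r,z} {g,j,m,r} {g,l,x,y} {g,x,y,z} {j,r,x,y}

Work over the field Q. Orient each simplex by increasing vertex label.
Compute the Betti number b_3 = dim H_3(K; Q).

b_3=2

n_0=10 n_1=42 n_2=46 n_3=16  [Q]
∂1: piv[df,dg,dj,dl,dm,dr,dx,dy,dz] rk=9  ker:fg,fj,fm,fr,fy,fz,gj,gl,gm,gr,gx,gy,gz,jl,jm,jr,jx,jy,jz,lm,lx,ly,lz,mr,mx,my,mz,rx,ry,rz,xy,xz,yz
∂2: piv[dfg,dfm,dfr,dfy,dfz,dgj,dgm,dgr,dgy,dgz,djm,djr,dlx,dmr,dmx,dmz,drz,dxz,fjr,fjz,glx,gly,gxy,gxz,gyz,jlz,jmy,jrx,jry,jxy] rk=30  ker:fgr,fgy,fgz,fmr,frz,gjm,gjr,gmr,gmz,grz,jmr,lxy,mrz,mxz,rxy,xyz
∂3: piv[dfgr,dfgy,dfgz,dfrz,dgjm,dgjr,dgmr,dgmz,dgrz,djmr,dmrz,glxy,gxyz,jrxy] rk=14  ker:fgrz,gjmr
b_3=(16−14)−0=2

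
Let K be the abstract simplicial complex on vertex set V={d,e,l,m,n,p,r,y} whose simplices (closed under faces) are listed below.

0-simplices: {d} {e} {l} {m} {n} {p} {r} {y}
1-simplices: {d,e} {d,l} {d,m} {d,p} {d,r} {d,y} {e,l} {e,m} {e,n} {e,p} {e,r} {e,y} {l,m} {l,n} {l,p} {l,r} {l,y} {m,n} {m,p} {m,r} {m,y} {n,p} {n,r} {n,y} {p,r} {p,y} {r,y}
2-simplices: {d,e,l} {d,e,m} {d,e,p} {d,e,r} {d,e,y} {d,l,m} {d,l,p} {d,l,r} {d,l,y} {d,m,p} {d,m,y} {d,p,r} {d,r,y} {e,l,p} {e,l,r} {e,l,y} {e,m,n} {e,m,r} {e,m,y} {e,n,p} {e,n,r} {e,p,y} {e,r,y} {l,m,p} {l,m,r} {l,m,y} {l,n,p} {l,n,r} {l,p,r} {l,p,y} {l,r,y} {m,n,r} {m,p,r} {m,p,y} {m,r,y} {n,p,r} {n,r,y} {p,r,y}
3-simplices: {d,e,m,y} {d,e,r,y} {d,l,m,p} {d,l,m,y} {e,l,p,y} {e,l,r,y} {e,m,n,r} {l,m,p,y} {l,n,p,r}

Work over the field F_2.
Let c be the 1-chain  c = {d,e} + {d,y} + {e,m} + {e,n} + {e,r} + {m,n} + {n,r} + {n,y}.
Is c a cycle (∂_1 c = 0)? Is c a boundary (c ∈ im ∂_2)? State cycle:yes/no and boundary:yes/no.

n_0=8 n_1=27 n_2=38 n_3=9  [Z2]
∂1: piv[de,dl,dm,dp,dr,dy,en] rk=7  ker:el,em,ep,er,ey,lm,ln,lp,lr,ly,mn,mp,mr,my,np,nr,ny,pr,py,ry
∂2: piv[del,dem,dep,der,dey,dlm,dlp,dlr,dly,dmp,dmy,dpr,dry,emn,emr,enp,enr,epy,lnp,nry] rk=20  ker:elp,elr,ely,emy,ery,lmp,lmr,lmy,lnr,lpr,lpy,lry,mnr,mpr,mpy,mry,npr,pry
∂3: piv[demy,dery,dlmp,dlmy,elpy,elry,emnr,lmpy,lnpr] rk=9
∂1c = 0
c vs im∂2: reduces to 0 ⇒ boundary

cycle:yes boundary:yes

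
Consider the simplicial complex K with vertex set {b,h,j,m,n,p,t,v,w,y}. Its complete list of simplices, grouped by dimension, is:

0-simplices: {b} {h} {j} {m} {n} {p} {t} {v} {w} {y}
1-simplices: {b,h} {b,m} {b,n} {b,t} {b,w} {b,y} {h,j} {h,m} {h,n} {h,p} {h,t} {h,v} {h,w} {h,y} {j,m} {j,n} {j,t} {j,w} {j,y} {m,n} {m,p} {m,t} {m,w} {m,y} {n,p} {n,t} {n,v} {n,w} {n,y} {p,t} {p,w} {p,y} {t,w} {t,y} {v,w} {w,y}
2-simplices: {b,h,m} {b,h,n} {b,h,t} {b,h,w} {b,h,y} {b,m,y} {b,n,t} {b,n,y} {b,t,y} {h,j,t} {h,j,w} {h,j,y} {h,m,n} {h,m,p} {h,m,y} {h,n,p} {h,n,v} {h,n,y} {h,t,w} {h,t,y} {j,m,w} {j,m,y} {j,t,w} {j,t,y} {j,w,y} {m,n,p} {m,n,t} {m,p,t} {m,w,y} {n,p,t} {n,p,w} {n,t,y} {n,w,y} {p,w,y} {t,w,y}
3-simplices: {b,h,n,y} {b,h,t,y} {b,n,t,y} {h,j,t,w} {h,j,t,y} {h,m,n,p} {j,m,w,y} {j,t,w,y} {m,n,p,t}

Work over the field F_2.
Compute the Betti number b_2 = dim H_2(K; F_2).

b_2=1

n_0=10 n_1=36 n_2=35 n_3=9  [Z2]
∂1: piv[bh,bm,bn,bt,bw,by,hj,hp,hv] rk=9  ker:hm,hn,ht,hw,hy,jm,jn,jt,jw,jy,mn,mp,mt,mw,my,np,nt,nv,nw,ny,pt,pw,py,tw,ty,vw,wy
∂2: piv[bhm,bhn,bht,bhw,bhy,bmy,bnt,bny,bty,hjt,hjw,hjy,hmn,hmp,hnp,hnv,htw,jmw,jmy,jwy,mnt,mpt,npw,nwy,pwy] rk=25  ker:hmy,hny,hty,jtw,jty,mnp,mwy,npt,nty,twy
∂3: piv[bhny,bhty,bnty,hjtw,hjty,hmnp,jmwy,jtwy,mnpt] rk=9
b_2=(35−25)−9=1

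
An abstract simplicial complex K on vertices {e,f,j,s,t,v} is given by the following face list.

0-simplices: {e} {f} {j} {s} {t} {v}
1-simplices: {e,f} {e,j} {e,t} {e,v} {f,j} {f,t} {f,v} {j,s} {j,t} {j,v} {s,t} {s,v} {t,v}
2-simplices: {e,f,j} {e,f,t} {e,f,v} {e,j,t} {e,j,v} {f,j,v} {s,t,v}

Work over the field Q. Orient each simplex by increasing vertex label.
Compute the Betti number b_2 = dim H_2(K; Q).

n_0=6 n_1=13 n_2=7  [Q]
∂1: piv[ef,ej,et,ev,js] rk=5  ker:fj,ft,fv,jt,jv,st,sv,tv
∂2: piv[efj,eft,efv,ejt,ejv,stv] rk=6  ker:fjv
b_2=(7−6)−0=1

b_2=1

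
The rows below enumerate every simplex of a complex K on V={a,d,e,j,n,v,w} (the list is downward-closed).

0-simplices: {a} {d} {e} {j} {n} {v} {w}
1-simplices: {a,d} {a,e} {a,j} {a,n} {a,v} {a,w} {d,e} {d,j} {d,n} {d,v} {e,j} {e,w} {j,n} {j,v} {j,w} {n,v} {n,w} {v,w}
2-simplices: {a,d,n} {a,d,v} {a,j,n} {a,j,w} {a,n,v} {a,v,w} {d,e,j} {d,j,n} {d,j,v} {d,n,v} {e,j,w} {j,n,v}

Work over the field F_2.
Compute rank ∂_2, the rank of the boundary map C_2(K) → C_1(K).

rank∂_2=10

n_0=7 n_1=18 n_2=12  [Z2]
∂1: piv[ad,ae,aj,an,av,aw] rk=6  ker:de,dj,dn,dv,ej,ew,jn,jv,jw,nv,nw,vw
∂2: piv[adn,adv,ajn,ajw,anv,avw,dej,djn,djv,ejw] rk=10  ker:dnv,jnv
rk∂_2=10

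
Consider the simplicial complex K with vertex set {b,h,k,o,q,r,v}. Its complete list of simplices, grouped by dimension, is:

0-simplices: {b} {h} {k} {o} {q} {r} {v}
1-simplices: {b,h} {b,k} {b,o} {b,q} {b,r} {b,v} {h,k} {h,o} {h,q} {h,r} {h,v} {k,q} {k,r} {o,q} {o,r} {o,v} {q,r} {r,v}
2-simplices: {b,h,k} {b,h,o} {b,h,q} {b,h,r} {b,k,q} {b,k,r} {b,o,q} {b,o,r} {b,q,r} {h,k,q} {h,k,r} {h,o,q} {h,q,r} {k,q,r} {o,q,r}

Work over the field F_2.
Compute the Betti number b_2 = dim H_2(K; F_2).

b_2=6

n_0=7 n_1=18 n_2=15  [Z2]
∂1: piv[bh,bk,bo,bq,br,bv] rk=6  ker:hk,ho,hq,hr,hv,kq,kr,oq,or,ov,qr,rv
∂2: piv[bhk,bho,bhq,bhr,bkq,bkr,boq,bor,bqr] rk=9  ker:hkq,hkr,hoq,hqr,kqr,oqr
b_2=(15−9)−0=6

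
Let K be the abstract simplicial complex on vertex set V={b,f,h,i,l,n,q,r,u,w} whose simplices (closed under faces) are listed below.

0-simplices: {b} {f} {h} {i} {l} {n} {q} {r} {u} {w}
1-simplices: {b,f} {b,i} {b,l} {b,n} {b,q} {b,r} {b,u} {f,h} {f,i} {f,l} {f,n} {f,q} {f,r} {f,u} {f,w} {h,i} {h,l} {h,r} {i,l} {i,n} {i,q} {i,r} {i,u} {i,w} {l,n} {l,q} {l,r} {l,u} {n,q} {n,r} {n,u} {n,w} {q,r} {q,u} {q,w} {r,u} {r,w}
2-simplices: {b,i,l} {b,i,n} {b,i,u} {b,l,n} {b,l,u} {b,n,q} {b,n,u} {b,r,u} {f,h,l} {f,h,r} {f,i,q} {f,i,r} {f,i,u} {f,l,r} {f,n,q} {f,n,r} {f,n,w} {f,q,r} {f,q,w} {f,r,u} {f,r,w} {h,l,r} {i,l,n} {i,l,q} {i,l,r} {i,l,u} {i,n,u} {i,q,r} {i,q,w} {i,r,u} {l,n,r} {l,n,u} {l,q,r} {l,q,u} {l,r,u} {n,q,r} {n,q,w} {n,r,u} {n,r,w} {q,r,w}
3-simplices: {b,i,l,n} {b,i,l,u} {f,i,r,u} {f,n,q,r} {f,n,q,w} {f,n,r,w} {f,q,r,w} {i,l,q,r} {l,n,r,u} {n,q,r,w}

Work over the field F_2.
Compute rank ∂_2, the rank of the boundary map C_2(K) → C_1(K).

n_0=10 n_1=37 n_2=40 n_3=10  [Z2]
∂1: piv[bf,bi,bl,bn,bq,br,bu,fh,fw] rk=9  ker:fi,fl,fn,fq,fr,fu,hi,hl,hr,il,in,iq,ir,iu,iw,ln,lq,lr,lu,nq,nr,nu,nw,qr,qu,qw,ru,rw
∂2: piv[bil,bin,biu,bln,blu,bnq,bnu,bru,fhl,fhr,fiq,fir,fiu,flr,fnq,fnr,fnw,fqr,fqw,fru,frw,ilq,ilr,iqw,lnr,lqu] rk=26  ker:hlr,iln,ilu,inu,iqr,iru,lnu,lqr,lru,nqr,nqw,nru,nrw,qrw
∂3: piv[biln,bilu,firu,fnqr,fnqw,fnrw,fqrw,ilqr,lnru] rk=9  ker:nqrw
rk∂_2=26

rank∂_2=26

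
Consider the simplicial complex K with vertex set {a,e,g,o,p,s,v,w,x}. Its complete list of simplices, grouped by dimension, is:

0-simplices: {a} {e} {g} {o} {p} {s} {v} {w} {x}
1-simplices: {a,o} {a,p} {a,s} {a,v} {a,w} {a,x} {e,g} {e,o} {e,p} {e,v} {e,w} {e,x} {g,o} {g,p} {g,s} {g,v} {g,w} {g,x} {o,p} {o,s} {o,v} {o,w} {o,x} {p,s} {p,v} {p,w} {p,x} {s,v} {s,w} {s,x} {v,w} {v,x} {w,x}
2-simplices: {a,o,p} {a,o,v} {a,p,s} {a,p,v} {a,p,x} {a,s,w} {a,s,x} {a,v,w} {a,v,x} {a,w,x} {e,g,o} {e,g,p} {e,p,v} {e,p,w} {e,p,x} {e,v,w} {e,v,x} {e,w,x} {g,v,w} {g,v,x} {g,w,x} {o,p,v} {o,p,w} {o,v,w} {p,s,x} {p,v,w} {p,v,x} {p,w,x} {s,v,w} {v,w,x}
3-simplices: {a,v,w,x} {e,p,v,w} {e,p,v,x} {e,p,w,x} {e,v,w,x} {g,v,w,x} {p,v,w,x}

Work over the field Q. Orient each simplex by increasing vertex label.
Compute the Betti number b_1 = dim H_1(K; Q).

b_1=5

n_0=9 n_1=33 n_2=30 n_3=7  [Q]
∂1: piv[ao,ap,as,av,aw,ax,eg,eo] rk=8  ker:ep,ev,ew,ex,go,gp,gs,gv,gw,gx,op,os,ov,ow,ox,ps,pv,pw,px,sv,sw,sx,vw,vx,wx
∂2: piv[aop,aov,aps,apv,apx,asw,asx,avw,avx,awx,ego,egp,epv,epw,epx,evw,gvw,gvx,opw,svw] rk=20  ker:evx,ewx,gwx,opv,ovw,psx,pvw,pvx,pwx,vwx
∂3: piv[avwx,epvw,epvx,epwx,evwx,gvwx] rk=6  ker:pvwx
b_1=(33−8)−20=5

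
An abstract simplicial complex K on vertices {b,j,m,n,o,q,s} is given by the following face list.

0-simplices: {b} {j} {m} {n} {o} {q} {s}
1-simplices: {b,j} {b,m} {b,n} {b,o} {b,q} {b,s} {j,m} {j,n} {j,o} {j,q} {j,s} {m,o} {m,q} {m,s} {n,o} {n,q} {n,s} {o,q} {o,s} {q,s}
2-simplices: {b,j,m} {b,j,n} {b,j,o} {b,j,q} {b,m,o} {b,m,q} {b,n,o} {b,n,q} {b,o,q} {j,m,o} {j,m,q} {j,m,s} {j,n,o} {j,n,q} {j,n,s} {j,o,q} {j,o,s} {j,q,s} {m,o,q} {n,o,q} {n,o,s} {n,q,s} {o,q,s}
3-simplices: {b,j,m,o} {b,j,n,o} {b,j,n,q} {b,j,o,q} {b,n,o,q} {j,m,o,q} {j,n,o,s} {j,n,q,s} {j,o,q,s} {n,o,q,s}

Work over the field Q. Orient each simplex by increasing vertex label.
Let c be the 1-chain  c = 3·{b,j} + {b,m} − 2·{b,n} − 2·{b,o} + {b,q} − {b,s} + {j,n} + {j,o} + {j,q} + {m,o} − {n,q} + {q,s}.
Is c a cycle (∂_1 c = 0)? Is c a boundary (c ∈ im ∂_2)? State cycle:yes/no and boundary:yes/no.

cycle:yes boundary:no

n_0=7 n_1=20 n_2=23 n_3=10  [Q]
∂1: piv[bj,bm,bn,bo,bq,bs] rk=6  ker:jm,jn,jo,jq,js,mo,mq,ms,no,nq,ns,oq,os,qs
∂2: piv[bjm,bjn,bjo,bjq,bmo,bmq,bno,bnq,boq,jms,jns,jos,jqs] rk=13  ker:jmo,jmq,jno,jnq,joq,moq,noq,nos,nqs,oqs
∂3: piv[bjmo,bjno,bjnq,bjoq,bnoq,jmoq,jnos,jnqs,joqs] rk=9  ker:noqs
∂1c = 0
c vs im∂2: residual ≠ 0 ⇒ not boundary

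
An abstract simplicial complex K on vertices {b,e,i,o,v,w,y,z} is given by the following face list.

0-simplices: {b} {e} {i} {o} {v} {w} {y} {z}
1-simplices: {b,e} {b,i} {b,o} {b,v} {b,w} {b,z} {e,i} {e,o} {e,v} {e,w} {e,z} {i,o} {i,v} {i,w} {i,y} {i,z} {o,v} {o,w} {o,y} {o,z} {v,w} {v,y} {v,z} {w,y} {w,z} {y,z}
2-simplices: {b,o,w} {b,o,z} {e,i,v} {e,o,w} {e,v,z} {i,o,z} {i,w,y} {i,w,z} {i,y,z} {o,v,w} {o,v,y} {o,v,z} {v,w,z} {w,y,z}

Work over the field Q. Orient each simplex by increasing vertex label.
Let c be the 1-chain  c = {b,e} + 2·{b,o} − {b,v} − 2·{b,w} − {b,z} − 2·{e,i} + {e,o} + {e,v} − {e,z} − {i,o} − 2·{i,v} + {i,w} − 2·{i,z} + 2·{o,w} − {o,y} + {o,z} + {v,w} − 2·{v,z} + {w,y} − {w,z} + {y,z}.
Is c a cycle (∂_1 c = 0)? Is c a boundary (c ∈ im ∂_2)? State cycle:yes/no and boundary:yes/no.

cycle:no boundary:no

n_0=8 n_1=26 n_2=14  [Q]
∂1: piv[be,bi,bo,bv,bw,bz,iy] rk=7  ker:ei,eo,ev,ew,ez,io,iv,iw,iz,ov,ow,oy,oz,vw,vy,vz,wy,wz,yz
∂2: piv[bow,boz,eiv,eow,evz,ioz,iwy,iwz,iyz,ovw,ovy,ovz,vwz] rk=13  ker:wyz
∂1c = {b} + 2·{e} + 2·{i} − {v} + 2·{w} − {y} − 5·{z}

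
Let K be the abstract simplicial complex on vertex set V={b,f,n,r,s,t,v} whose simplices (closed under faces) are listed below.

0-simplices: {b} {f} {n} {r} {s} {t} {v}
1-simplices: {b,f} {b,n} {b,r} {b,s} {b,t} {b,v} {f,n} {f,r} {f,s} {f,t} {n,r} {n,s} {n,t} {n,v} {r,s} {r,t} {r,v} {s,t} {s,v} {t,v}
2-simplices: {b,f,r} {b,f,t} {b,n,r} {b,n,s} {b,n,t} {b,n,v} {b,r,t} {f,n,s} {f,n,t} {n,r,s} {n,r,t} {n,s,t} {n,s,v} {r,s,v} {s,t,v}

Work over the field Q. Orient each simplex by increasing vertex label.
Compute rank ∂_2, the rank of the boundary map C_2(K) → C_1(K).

rank∂_2=14

n_0=7 n_1=20 n_2=15  [Q]
∂1: piv[bf,bn,br,bs,bt,bv] rk=6  ker:fn,fr,fs,ft,nr,ns,nt,nv,rs,rt,rv,st,sv,tv
∂2: piv[bfr,bft,bnr,bns,bnt,bnv,brt,fns,fnt,nrs,nst,nsv,rsv,stv] rk=14  ker:nrt
rk∂_2=14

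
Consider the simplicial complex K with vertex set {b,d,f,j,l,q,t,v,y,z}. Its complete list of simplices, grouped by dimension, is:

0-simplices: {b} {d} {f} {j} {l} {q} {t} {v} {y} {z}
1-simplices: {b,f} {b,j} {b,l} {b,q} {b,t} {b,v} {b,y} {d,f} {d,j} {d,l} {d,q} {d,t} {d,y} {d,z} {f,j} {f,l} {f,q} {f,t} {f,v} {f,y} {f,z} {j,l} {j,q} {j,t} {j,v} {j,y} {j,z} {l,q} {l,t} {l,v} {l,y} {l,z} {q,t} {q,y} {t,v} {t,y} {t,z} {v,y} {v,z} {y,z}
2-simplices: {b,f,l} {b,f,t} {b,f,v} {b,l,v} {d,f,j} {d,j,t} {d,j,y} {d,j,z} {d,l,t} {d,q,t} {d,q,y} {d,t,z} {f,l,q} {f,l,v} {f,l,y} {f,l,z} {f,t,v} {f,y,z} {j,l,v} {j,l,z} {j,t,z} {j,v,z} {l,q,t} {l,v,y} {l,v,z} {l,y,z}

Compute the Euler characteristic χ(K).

n_0=10 n_1=40 n_2=26
χ=+10−40+26=-4

χ(K)=-4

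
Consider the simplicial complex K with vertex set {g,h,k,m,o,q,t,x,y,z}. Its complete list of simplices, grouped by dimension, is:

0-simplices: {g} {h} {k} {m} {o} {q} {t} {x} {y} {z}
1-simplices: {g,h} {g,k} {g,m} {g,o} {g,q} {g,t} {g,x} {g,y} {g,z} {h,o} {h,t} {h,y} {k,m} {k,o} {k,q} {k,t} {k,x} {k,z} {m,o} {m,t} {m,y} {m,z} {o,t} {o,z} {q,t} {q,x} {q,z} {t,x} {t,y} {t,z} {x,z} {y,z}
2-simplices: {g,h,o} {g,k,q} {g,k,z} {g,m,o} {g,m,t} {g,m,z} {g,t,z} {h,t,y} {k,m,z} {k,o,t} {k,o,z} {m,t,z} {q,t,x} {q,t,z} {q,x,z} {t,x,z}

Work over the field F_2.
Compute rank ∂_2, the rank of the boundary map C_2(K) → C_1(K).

rank∂_2=14

n_0=10 n_1=32 n_2=16  [Z2]
∂1: piv[gh,gk,gm,go,gq,gt,gx,gy,gz] rk=9  ker:ho,ht,hy,km,ko,kq,kt,kx,kz,mo,mt,my,mz,ot,oz,qt,qx,qz,tx,ty,tz,xz,yz
∂2: piv[gho,gkq,gkz,gmo,gmt,gmz,gtz,hty,kmz,kot,koz,qtx,qtz,qxz] rk=14  ker:mtz,txz
rk∂_2=14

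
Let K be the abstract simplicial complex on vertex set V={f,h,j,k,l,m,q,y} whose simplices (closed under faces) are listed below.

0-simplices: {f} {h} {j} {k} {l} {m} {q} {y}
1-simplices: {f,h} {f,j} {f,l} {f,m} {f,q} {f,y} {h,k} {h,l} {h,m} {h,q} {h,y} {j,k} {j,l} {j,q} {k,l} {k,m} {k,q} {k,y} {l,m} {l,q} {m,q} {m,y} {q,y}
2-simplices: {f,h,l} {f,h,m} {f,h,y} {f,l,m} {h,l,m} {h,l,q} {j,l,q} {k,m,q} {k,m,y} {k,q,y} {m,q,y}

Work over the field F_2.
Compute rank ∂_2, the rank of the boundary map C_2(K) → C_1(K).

n_0=8 n_1=23 n_2=11  [Z2]
∂1: piv[fh,fj,fl,fm,fq,fy,hk] rk=7  ker:hl,hm,hq,hy,jk,jl,jq,kl,km,kq,ky,lm,lq,mq,my,qy
∂2: piv[fhl,fhm,fhy,flm,hlq,jlq,kmq,kmy,kqy] rk=9  ker:hlm,mqy
rk∂_2=9

rank∂_2=9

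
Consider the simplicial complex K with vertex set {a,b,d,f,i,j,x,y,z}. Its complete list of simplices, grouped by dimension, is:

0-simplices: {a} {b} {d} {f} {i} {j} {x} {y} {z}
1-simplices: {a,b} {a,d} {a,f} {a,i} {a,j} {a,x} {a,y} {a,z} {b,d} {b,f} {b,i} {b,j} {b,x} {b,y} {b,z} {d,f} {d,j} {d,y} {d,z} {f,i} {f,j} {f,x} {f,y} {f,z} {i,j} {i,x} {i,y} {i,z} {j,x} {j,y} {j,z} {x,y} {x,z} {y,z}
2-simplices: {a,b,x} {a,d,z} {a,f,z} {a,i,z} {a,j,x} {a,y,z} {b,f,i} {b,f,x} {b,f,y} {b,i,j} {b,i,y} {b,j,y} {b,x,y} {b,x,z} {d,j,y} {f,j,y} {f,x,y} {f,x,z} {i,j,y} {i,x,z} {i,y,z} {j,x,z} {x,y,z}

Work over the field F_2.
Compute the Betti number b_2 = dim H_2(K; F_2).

b_2=2

n_0=9 n_1=34 n_2=23  [Z2]
∂1: piv[ab,ad,af,ai,aj,ax,ay,az] rk=8  ker:bd,bf,bi,bj,bx,by,bz,df,dj,dy,dz,fi,fj,fx,fy,fz,ij,ix,iy,iz,jx,jy,jz,xy,xz,yz
∂2: piv[abx,adz,afz,aiz,ajx,ayz,bfi,bfx,bfy,bij,biy,bjy,bxy,bxz,djy,fjy,fxz,ixz,iyz,jxz,xyz] rk=21  ker:fxy,ijy
b_2=(23−21)−0=2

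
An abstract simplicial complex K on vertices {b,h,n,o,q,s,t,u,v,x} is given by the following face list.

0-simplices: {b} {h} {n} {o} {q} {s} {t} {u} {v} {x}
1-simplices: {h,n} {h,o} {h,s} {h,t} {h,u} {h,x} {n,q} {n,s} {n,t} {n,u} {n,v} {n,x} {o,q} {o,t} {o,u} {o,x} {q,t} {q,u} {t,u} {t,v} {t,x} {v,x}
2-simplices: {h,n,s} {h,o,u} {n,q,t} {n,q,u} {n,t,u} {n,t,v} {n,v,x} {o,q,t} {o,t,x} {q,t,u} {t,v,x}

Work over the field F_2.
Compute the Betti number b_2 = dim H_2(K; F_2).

b_2=1

n_0=10 n_1=22 n_2=11  [Z2]
∂1: piv[hn,ho,hs,ht,hu,hx,nq,nv] rk=8  ker:ns,nt,nu,nx,oq,ot,ou,ox,qt,qu,tu,tv,tx,vx
∂2: piv[hns,hou,nqt,nqu,ntu,ntv,nvx,oqt,otx,tvx] rk=10  ker:qtu
b_2=(11−10)−0=1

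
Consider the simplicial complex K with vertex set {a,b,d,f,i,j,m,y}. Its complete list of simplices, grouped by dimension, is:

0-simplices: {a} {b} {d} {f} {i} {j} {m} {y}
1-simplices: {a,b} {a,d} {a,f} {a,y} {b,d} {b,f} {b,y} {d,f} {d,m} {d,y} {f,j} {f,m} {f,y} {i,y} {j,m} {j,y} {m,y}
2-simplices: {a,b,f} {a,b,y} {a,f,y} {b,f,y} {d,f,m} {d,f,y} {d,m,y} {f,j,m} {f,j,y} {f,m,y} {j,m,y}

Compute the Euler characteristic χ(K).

n_0=8 n_1=17 n_2=11
χ=+8−17+11=2

χ(K)=2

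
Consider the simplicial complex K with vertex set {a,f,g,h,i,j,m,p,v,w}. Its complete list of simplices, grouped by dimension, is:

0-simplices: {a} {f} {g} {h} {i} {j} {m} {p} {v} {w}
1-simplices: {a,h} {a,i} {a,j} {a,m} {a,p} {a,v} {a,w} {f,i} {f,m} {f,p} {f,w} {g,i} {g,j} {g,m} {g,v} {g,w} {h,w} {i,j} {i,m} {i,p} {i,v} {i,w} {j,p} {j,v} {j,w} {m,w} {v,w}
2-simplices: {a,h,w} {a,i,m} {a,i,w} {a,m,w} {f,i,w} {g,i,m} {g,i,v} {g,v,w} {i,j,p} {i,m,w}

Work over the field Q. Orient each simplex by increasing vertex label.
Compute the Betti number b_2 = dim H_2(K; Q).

n_0=10 n_1=27 n_2=10  [Q]
∂1: piv[ah,ai,aj,am,ap,av,aw,fi,gi] rk=9  ker:fm,fp,fw,gj,gm,gv,gw,hw,ij,im,ip,iv,iw,jp,jv,jw,mw,vw
∂2: piv[ahw,aim,aiw,amw,fiw,gim,giv,gvw,ijp] rk=9  ker:imw
b_2=(10−9)−0=1

b_2=1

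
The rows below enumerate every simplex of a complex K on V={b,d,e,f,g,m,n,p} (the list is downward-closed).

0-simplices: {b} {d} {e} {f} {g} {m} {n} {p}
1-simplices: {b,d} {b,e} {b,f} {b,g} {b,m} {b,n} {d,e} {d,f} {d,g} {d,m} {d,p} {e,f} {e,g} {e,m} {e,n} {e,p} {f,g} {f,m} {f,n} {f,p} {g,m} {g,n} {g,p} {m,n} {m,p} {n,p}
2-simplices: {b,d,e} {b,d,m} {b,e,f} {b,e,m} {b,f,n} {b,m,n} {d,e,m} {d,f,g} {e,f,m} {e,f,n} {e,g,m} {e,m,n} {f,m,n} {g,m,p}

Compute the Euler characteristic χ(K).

χ(K)=-4

n_0=8 n_1=26 n_2=14
χ=+8−26+14=-4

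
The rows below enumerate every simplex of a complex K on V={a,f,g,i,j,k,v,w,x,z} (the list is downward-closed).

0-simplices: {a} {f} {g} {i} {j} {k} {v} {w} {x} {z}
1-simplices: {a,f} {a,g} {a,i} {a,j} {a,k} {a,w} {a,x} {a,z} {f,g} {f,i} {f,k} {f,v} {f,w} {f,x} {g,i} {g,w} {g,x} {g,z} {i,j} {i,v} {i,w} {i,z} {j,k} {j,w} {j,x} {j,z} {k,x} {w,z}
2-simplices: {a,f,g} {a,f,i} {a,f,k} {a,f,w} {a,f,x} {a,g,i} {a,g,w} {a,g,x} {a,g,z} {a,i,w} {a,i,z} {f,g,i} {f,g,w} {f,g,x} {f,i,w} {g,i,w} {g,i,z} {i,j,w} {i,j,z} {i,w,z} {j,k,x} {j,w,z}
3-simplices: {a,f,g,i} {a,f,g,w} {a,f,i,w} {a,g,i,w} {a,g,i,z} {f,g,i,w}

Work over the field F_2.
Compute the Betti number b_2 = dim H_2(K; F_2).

n_0=10 n_1=28 n_2=22 n_3=6  [Z2]
∂1: piv[af,ag,ai,aj,ak,aw,ax,az,fv] rk=9  ker:fg,fi,fk,fw,fx,gi,gw,gx,gz,ij,iv,iw,iz,jk,jw,jx,jz,kx,wz
∂2: piv[afg,afi,afk,afw,afx,agi,agw,agx,agz,aiw,aiz,ijw,ijz,iwz,jkx] rk=15  ker:fgi,fgw,fgx,fiw,giw,giz,jwz
∂3: piv[afgi,afgw,afiw,agiw,agiz] rk=5  ker:fgiw
b_2=(22−15)−5=2

b_2=2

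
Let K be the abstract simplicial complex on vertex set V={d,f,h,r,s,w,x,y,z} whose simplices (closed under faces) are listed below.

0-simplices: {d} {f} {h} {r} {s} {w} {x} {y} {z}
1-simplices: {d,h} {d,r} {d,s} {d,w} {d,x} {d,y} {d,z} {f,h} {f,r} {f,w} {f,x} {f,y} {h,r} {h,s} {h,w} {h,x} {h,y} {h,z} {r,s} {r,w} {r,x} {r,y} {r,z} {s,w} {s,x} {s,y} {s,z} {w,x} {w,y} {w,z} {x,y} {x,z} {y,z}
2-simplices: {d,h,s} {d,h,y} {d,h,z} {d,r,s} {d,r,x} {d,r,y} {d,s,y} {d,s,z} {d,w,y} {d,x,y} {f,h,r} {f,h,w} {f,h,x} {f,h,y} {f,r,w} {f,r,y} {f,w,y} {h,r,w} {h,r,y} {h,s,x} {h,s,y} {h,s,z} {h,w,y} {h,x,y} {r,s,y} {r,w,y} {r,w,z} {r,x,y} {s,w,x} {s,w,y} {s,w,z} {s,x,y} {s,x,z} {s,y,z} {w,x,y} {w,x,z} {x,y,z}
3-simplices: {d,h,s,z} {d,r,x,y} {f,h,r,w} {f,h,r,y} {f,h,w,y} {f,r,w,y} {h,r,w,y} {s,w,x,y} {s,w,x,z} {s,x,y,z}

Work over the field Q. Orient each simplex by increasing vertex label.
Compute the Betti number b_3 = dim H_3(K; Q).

b_3=1

n_0=9 n_1=33 n_2=37 n_3=10  [Q]
∂1: piv[dh,dr,ds,dw,dx,dy,dz,fh] rk=8  ker:fr,fw,fx,fy,hr,hs,hw,hx,hy,hz,rs,rw,rx,ry,rz,sw,sx,sy,sz,wx,wy,wz,xy,xz,yz
∂2: piv[dhs,dhy,dhz,drs,drx,dry,dsy,dsz,dwy,dxy,fhr,fhw,fhx,fhy,frw,fry,fwy,hsx,hxy,rwz,swx,swy,swz,sxz,syz] rk=25  ker:hrw,hry,hsy,hsz,hwy,rsy,rwy,rxy,sxy,wxy,wxz,xyz
∂3: piv[dhsz,drxy,fhrw,fhry,fhwy,frwy,swxy,swxz,sxyz] rk=9  ker:hrwy
b_3=(10−9)−0=1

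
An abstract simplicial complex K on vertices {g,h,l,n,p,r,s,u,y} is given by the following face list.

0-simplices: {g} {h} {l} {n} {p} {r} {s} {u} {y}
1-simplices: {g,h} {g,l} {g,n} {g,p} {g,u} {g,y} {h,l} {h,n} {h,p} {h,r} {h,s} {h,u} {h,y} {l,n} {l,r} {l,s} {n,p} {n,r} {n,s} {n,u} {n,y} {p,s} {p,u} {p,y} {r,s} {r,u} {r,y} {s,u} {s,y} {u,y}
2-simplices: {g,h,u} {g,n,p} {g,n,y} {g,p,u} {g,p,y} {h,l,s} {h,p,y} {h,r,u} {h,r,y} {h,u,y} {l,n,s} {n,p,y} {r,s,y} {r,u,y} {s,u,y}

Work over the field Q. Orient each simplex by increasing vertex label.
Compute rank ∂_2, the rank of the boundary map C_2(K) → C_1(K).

n_0=9 n_1=30 n_2=15  [Q]
∂1: piv[gh,gl,gn,gp,gu,gy,hr,hs] rk=8  ker:hl,hn,hp,hu,hy,ln,lr,ls,np,nr,ns,nu,ny,ps,pu,py,rs,ru,ry,su,sy,uy
∂2: piv[ghu,gnp,gny,gpu,gpy,hls,hpy,hru,hry,huy,lns,rsy,suy] rk=13  ker:npy,ruy
rk∂_2=13

rank∂_2=13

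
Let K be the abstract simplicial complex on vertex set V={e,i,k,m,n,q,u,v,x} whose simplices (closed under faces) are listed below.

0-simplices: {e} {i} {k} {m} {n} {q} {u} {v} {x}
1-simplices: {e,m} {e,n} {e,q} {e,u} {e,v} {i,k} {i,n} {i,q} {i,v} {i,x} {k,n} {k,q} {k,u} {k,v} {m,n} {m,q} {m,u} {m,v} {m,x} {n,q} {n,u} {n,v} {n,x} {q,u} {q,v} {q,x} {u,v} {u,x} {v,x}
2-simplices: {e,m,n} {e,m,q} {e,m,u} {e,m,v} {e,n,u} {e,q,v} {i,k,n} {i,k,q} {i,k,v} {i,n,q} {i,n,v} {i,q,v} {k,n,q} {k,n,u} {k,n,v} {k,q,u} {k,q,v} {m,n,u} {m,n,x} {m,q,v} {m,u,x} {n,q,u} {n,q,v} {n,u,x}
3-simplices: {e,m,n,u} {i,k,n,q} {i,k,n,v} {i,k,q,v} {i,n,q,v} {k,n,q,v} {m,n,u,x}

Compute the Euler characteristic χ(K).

χ(K)=-3

n_0=9 n_1=29 n_2=24 n_3=7
χ=+9−29+24−7=-3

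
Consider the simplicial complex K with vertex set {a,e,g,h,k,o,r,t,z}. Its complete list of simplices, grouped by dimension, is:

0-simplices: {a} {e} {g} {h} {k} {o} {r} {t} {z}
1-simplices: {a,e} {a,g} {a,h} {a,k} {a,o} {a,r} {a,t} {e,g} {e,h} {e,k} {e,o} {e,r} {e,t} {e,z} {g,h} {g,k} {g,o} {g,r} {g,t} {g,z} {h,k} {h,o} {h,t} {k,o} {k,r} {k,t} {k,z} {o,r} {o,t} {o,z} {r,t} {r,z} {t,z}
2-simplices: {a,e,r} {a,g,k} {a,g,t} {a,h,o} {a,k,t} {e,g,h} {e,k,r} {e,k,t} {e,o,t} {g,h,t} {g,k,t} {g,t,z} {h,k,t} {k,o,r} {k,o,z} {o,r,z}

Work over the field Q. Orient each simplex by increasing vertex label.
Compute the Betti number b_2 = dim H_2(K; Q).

b_2=1

n_0=9 n_1=33 n_2=16  [Q]
∂1: piv[ae,ag,ah,ak,ao,ar,at,ez] rk=8  ker:eg,eh,ek,eo,er,et,gh,gk,go,gr,gt,gz,hk,ho,ht,ko,kr,kt,kz,or,ot,oz,rt,rz,tz
∂2: piv[aer,agk,agt,aho,akt,egh,ekr,ekt,eot,ght,gtz,hkt,kor,koz,orz] rk=15  ker:gkt
b_2=(16−15)−0=1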